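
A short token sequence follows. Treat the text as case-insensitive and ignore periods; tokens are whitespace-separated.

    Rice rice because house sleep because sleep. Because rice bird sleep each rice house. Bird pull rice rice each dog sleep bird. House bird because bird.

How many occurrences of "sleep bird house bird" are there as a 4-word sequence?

Scanning the 23 overlapping 4-gram windows for "sleep bird house bird":
  position 21–24: sleep bird house bird

1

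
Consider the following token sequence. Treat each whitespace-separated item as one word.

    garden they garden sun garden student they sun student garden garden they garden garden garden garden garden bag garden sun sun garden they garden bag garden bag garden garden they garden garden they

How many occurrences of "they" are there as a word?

Scanning the 33 tokens for "they":
  position 2: they
  position 7: they
  position 12: they
  position 23: they
  position 30: they
  position 33: they

6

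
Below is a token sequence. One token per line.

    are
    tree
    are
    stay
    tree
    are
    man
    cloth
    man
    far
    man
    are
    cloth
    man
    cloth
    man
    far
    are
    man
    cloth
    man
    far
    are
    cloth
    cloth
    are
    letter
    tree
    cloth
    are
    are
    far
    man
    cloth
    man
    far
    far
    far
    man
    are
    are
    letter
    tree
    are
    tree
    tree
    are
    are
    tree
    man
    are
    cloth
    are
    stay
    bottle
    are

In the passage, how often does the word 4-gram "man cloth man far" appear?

Scanning the 53 overlapping 4-gram windows for "man cloth man far":
  position 7–10: man cloth man far
  position 14–17: man cloth man far
  position 19–22: man cloth man far
  position 33–36: man cloth man far

4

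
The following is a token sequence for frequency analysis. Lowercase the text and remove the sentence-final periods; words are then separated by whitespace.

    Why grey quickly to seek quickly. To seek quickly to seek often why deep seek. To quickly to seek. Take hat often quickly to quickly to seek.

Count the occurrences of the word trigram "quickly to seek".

Scanning the 25 overlapping trigram windows for "quickly to seek":
  position 3–5: quickly to seek
  position 6–8: quickly to seek
  position 9–11: quickly to seek
  position 17–19: quickly to seek
  position 25–27: quickly to seek

5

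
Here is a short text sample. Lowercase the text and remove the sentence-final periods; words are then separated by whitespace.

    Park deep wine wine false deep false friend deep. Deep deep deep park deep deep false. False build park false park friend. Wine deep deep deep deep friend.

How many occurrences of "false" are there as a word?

5

Scanning the 28 tokens for "false":
  position 5: false
  position 7: false
  position 16: false
  position 17: false
  position 20: false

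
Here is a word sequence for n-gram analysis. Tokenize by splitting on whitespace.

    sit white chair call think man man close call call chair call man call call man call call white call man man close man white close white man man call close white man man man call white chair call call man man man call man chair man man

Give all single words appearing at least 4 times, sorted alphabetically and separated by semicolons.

Unigram counts meeting the condition (at least 4 times):
  call: 14
  chair: 4
  close: 4
  man: 18
  white: 6

call; chair; close; man; white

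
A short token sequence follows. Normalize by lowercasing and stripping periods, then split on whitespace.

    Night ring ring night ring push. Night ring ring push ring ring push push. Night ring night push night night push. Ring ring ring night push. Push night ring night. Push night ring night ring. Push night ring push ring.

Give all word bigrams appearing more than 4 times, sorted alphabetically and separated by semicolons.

night ring; push night; ring night; ring push; ring ring

Bigram counts meeting the condition (more than 4 times):
  night ring: 8
  push night: 6
  ring night: 5
  ring push: 5
  ring ring: 5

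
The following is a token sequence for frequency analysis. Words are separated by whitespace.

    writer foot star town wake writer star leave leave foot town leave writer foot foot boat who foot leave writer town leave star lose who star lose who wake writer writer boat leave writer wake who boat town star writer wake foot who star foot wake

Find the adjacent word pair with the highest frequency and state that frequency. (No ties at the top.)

"leave writer", 3 times

Bigram frequencies (highest first):
  leave writer: 3
  writer foot: 2
  wake writer: 2
  town leave: 2
  star lose: 2
  lose who: 2
  … (30 more, each ≤ 2)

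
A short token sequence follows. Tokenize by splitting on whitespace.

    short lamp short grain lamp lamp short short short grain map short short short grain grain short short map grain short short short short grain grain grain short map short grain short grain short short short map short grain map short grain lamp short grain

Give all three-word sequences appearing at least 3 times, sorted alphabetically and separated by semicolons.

grain short short; map short grain; short short grain; short short short

Trigram counts meeting the condition (at least 3 times):
  grain short short: 3
  map short grain: 3
  short short grain: 3
  short short short: 5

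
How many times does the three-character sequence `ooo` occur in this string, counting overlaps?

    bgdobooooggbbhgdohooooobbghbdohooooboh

7

Sliding a length-3 window over the 38 characters (36 positions):
  position 6–8: ooo
  position 7–9: ooo
  position 19–21: ooo
  position 20–22: ooo
  position 21–23: ooo
  position 32–34: ooo
  position 33–35: ooo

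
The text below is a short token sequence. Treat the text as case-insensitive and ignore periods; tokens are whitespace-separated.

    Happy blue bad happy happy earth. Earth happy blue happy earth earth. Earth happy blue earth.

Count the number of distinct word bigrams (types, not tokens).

16 tokens → 15 bigram windows in total.
Repeated bigrams (each contributes count−1 duplicates):
  earth earth: 3
  happy blue: 3
  earth happy: 2
  happy earth: 2
6 duplicate windows → 15 − 6 = 9 distinct.

9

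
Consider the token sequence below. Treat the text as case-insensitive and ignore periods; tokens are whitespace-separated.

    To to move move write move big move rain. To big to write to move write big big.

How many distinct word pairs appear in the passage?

18 tokens → 17 bigram windows in total.
Repeated bigrams (each contributes count−1 duplicates):
  move write: 2
  to move: 2
2 duplicate windows → 17 − 2 = 15 distinct.

15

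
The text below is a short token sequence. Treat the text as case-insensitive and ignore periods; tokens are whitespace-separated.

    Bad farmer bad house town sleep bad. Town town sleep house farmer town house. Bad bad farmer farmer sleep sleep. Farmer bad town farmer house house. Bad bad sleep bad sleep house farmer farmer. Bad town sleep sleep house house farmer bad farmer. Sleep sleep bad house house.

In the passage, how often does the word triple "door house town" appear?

Scanning the 46 overlapping trigram windows for "door house town":
  (none found)

0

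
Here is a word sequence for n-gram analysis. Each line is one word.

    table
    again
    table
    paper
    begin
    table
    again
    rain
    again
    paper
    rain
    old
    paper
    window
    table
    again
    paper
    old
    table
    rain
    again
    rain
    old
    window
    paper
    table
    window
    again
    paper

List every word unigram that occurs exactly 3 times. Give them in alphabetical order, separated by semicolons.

Unigram counts meeting the condition (exactly 3 times):
  old: 3
  window: 3

old; window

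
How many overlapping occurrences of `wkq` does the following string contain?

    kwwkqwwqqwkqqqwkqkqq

Sliding a length-3 window over the 20 characters (18 positions):
  position 3–5: wkq
  position 10–12: wkq
  position 15–17: wkq

3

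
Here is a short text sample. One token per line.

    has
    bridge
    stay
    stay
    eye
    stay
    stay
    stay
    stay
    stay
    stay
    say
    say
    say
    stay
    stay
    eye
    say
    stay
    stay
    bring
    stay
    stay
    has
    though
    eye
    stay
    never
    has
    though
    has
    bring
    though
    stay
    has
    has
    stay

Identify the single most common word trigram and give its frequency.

"stay stay stay", 4 times

Trigram frequencies (highest first):
  stay stay stay: 4
  stay stay eye: 2
  say stay stay: 2
  has bridge stay: 1
  bridge stay stay: 1
  stay eye stay: 1
  … (24 more, each ≤ 1)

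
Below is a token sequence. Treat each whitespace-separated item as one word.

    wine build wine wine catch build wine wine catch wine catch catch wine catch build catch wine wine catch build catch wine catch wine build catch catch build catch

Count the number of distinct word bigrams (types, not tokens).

8

29 tokens → 28 bigram windows in total.
Repeated bigrams (each contributes count−1 duplicates):
  wine catch: 6
  catch wine: 5
  build catch: 4
  catch build: 4
  wine wine: 3
  build wine: 2
  catch catch: 2
  wine build: 2
20 duplicate windows → 28 − 20 = 8 distinct.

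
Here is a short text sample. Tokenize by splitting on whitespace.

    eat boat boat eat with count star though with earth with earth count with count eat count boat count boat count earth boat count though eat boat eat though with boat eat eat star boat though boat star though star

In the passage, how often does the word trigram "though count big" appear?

Scanning the 38 overlapping trigram windows for "though count big":
  (none found)

0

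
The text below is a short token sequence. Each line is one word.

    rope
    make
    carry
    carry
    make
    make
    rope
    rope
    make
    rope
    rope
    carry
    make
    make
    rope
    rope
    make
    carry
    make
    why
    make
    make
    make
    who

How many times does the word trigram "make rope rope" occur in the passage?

Scanning the 22 overlapping trigram windows for "make rope rope":
  position 6–8: make rope rope
  position 9–11: make rope rope
  position 14–16: make rope rope

3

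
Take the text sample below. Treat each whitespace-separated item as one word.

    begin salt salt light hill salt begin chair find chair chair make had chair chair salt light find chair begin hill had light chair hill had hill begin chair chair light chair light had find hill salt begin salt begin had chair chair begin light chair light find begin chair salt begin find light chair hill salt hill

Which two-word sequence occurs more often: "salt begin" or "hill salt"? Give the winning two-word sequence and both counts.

"salt begin" (4 vs 3)

"salt begin": 4 occurrences
"hill salt": 3 occurrences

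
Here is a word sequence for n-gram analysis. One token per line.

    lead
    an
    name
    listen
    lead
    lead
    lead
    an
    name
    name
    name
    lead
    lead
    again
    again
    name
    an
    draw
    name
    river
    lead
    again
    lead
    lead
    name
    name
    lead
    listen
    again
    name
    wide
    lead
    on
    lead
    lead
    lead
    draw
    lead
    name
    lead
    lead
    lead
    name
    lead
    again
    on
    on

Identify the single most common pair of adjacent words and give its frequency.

Bigram frequencies (highest first):
  lead lead: 8
  name lead: 4
  name name: 3
  lead again: 3
  lead name: 3
  lead an: 2
  … (21 more, each ≤ 2)

"lead lead", 8 times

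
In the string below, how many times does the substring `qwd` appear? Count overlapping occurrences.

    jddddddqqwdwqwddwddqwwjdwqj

2

Sliding a length-3 window over the 27 characters (25 positions):
  position 9–11: qwd
  position 13–15: qwd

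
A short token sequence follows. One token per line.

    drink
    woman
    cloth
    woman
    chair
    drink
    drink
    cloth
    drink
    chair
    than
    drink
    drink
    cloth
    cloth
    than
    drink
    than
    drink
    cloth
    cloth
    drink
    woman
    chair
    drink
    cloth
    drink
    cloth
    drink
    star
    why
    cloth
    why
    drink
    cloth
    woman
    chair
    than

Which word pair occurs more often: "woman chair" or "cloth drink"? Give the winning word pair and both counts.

"cloth drink" (4 vs 3)

"woman chair": 3 occurrences
"cloth drink": 4 occurrences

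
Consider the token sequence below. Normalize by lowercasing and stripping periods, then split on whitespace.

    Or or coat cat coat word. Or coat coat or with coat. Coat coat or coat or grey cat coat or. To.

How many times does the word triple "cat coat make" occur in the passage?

Scanning the 20 overlapping trigram windows for "cat coat make":
  (none found)

0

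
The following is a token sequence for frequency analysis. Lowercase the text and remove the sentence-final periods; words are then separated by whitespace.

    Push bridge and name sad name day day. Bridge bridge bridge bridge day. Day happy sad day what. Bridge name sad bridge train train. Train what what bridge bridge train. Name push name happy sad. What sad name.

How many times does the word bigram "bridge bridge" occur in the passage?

4

Scanning the 37 overlapping bigram windows for "bridge bridge":
  position 9–10: bridge bridge
  position 10–11: bridge bridge
  position 11–12: bridge bridge
  position 28–29: bridge bridge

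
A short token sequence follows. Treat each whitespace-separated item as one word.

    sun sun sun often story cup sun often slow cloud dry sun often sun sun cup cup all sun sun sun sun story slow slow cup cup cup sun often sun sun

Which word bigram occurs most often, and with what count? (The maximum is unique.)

Bigram frequencies (highest first):
  sun sun: 7
  sun often: 4
  cup cup: 3
  cup sun: 2
  often sun: 2
  often story: 1
  … (12 more, each ≤ 1)

"sun sun", 7 times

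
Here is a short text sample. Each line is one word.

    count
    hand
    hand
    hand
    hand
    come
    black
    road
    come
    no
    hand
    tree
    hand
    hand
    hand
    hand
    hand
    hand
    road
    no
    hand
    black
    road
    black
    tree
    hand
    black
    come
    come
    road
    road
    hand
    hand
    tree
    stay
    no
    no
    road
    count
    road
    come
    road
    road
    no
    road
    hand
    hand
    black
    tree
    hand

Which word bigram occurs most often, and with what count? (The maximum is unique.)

Bigram frequencies (highest first):
  hand hand: 10
  tree hand: 3
  hand black: 3
  black road: 2
  road come: 2
  no hand: 2
  … (20 more, each ≤ 2)

"hand hand", 10 times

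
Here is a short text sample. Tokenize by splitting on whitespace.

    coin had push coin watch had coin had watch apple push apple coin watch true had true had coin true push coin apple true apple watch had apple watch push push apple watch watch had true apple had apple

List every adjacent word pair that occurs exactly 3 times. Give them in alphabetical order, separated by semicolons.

apple watch; watch had

Bigram counts meeting the condition (exactly 3 times):
  apple watch: 3
  watch had: 3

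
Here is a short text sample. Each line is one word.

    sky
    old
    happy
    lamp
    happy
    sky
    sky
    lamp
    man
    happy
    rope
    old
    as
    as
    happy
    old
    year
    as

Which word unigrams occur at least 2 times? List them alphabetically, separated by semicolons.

as; happy; lamp; old; sky

Unigram counts meeting the condition (at least 2 times):
  as: 3
  happy: 4
  lamp: 2
  old: 3
  sky: 3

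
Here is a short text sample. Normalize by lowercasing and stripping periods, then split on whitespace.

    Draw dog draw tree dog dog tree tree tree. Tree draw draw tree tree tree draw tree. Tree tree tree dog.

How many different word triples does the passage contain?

13

21 tokens → 19 trigram windows in total.
Repeated trigrams (each contributes count−1 duplicates):
  tree tree tree: 5
  draw tree tree: 2
  tree tree draw: 2
6 duplicate windows → 19 − 6 = 13 distinct.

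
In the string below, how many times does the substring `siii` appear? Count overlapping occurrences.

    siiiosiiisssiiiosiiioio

4

Sliding a length-4 window over the 23 characters (20 positions):
  position 1–4: siii
  position 6–9: siii
  position 12–15: siii
  position 17–20: siii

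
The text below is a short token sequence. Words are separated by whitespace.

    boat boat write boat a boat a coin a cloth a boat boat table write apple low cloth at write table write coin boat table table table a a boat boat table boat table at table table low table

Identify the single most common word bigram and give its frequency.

"boat table", 4 times

Bigram frequencies (highest first):
  boat table: 4
  boat boat: 3
  a boat: 3
  table table: 3
  boat a: 2
  table write: 2
  … (21 more, each ≤ 1)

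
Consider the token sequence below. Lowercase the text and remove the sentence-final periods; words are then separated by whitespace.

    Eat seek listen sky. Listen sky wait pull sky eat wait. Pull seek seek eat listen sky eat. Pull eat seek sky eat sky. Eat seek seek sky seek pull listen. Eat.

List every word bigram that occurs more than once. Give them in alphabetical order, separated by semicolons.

eat seek; listen sky; seek seek; seek sky; sky eat; wait pull

Bigram counts meeting the condition (more than once):
  eat seek: 3
  listen sky: 3
  seek seek: 2
  seek sky: 2
  sky eat: 4
  wait pull: 2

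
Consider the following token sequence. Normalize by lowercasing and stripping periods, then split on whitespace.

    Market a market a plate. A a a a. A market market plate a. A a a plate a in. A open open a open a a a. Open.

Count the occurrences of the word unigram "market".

4

Scanning the 29 tokens for "market":
  position 1: market
  position 3: market
  position 11: market
  position 12: market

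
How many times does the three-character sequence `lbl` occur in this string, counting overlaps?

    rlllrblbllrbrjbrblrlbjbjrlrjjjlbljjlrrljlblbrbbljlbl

4

Sliding a length-3 window over the 52 characters (50 positions):
  position 7–9: lbl
  position 31–33: lbl
  position 41–43: lbl
  position 50–52: lbl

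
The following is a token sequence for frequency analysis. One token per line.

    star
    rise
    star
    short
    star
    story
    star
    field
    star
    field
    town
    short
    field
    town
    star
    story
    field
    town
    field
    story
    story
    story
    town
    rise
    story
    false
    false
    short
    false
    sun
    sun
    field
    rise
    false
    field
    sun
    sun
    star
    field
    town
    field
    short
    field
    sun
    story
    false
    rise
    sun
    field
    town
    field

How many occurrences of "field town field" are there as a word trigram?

Scanning the 49 overlapping trigram windows for "field town field":
  position 17–19: field town field
  position 39–41: field town field
  position 49–51: field town field

3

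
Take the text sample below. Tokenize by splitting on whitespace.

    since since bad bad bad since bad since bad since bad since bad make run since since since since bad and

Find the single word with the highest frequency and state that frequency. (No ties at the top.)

"since", 10 times

Unigram frequencies (highest first):
  since: 10
  bad: 8
  make: 1
  run: 1
  and: 1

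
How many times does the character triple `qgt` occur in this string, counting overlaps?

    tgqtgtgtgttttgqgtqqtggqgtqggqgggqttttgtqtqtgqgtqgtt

Sliding a length-3 window over the 51 characters (49 positions):
  position 15–17: qgt
  position 23–25: qgt
  position 45–47: qgt
  position 48–50: qgt

4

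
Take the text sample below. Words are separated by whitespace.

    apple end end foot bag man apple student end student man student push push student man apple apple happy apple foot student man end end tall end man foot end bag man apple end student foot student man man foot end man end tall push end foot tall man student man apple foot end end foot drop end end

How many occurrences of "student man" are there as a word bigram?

Scanning the 58 overlapping bigram windows for "student man":
  position 10–11: student man
  position 15–16: student man
  position 22–23: student man
  position 37–38: student man
  position 50–51: student man

5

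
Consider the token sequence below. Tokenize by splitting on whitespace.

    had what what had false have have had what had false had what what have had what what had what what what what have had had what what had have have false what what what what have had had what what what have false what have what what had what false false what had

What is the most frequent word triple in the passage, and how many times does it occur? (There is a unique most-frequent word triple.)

"had what what", 6 times

Trigram frequencies (highest first):
  had what what: 6
  what what what: 5
  what what had: 4
  what what have: 4
  what have had: 3
  what had false: 2
  … (23 more, each ≤ 2)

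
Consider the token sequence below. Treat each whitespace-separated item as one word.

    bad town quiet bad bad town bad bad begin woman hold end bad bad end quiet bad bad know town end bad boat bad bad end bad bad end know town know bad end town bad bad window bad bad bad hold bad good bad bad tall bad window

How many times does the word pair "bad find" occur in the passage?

0

Scanning the 48 overlapping bigram windows for "bad find":
  (none found)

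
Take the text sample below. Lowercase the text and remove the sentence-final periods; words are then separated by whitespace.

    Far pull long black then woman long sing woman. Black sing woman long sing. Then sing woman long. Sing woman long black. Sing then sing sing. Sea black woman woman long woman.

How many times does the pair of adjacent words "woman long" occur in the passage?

5

Scanning the 31 overlapping bigram windows for "woman long":
  position 6–7: woman long
  position 12–13: woman long
  position 17–18: woman long
  position 20–21: woman long
  position 30–31: woman long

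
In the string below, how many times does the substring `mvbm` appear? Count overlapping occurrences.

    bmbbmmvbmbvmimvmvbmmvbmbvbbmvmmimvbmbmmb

Sliding a length-4 window over the 40 characters (37 positions):
  position 6–9: mvbm
  position 16–19: mvbm
  position 20–23: mvbm
  position 33–36: mvbm

4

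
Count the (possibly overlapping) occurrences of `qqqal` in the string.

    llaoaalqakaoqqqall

Sliding a length-5 window over the 18 characters (14 positions):
  position 13–17: qqqal

1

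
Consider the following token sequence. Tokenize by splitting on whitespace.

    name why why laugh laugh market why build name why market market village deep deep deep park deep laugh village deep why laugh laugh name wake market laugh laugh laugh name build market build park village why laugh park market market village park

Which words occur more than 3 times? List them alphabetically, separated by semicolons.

Unigram counts meeting the condition (more than 3 times):
  deep: 5
  laugh: 9
  market: 7
  name: 4
  park: 4
  village: 4
  why: 6

deep; laugh; market; name; park; village; why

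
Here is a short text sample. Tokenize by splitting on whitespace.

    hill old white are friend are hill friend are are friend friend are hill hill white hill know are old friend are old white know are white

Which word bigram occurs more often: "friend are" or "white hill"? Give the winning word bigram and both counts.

"friend are" (4 vs 1)

"friend are": 4 occurrences
"white hill": 1 occurrence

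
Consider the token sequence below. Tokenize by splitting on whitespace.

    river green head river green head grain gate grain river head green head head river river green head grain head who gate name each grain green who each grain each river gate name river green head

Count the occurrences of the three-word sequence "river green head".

4

Scanning the 34 overlapping trigram windows for "river green head":
  position 1–3: river green head
  position 4–6: river green head
  position 16–18: river green head
  position 34–36: river green head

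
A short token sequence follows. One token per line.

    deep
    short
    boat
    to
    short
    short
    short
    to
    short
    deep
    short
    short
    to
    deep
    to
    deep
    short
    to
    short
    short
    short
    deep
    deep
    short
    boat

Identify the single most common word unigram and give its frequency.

Unigram frequencies (highest first):
  short: 12
  deep: 6
  to: 5
  boat: 2

"short", 12 times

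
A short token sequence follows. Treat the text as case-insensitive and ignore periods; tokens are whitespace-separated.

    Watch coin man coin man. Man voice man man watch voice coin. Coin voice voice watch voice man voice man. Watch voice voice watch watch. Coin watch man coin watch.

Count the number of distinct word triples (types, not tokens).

30 tokens → 28 trigram windows in total.
Repeated trigrams (each contributes count−1 duplicates):
  man voice man: 2
  man watch voice: 2
  voice voice watch: 2
3 duplicate windows → 28 − 3 = 25 distinct.

25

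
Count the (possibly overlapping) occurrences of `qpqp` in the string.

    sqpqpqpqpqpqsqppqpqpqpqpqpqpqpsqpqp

11

Sliding a length-4 window over the 35 characters (32 positions):
  position 2–5: qpqp
  position 4–7: qpqp
  position 6–9: qpqp
  position 8–11: qpqp
  position 17–20: qpqp
  position 19–22: qpqp
  position 21–24: qpqp
  position 23–26: qpqp
  position 25–28: qpqp
  position 27–30: qpqp
  … (1 more)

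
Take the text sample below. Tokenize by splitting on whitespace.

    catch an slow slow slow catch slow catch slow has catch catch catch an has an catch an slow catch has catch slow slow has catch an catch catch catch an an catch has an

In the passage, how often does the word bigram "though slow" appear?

Scanning the 34 overlapping bigram windows for "though slow":
  (none found)

0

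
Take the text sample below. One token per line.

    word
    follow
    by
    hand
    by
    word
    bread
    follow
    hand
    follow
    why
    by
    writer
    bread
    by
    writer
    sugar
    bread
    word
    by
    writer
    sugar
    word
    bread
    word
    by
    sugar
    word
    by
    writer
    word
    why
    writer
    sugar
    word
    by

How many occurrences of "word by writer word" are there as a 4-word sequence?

1

Scanning the 33 overlapping 4-gram windows for "word by writer word":
  position 28–31: word by writer word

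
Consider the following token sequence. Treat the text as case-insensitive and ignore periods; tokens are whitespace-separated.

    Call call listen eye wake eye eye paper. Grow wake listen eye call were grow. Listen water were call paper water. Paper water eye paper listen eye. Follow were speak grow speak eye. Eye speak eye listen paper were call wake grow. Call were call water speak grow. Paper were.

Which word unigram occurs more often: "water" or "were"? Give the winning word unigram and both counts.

"were" (6 vs 4)

"water": 4 occurrences
"were": 6 occurrences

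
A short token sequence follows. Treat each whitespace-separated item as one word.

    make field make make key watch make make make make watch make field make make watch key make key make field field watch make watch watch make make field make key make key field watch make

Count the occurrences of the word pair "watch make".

5

Scanning the 35 overlapping bigram windows for "watch make":
  position 6–7: watch make
  position 11–12: watch make
  position 23–24: watch make
  position 26–27: watch make
  position 35–36: watch make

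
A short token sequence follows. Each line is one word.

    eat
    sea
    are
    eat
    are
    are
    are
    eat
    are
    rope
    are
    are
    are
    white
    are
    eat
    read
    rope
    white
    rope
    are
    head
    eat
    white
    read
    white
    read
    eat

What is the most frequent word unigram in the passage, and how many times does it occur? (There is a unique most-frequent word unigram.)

Unigram frequencies (highest first):
  are: 10
  eat: 6
  white: 4
  rope: 3
  read: 3
  sea: 1
  … (1 more, each ≤ 1)

"are", 10 times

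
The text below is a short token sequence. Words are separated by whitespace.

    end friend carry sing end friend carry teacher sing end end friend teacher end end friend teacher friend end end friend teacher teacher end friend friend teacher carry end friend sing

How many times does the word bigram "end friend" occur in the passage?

7

Scanning the 30 overlapping bigram windows for "end friend":
  position 1–2: end friend
  position 5–6: end friend
  position 11–12: end friend
  position 15–16: end friend
  position 20–21: end friend
  position 24–25: end friend
  position 29–30: end friend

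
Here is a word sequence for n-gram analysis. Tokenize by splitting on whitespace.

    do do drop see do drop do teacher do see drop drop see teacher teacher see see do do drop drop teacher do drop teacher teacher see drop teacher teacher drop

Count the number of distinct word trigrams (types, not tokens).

26

31 tokens → 29 trigram windows in total.
Repeated trigrams (each contributes count−1 duplicates):
  do do drop: 2
  drop teacher teacher: 2
  teacher teacher see: 2
3 duplicate windows → 29 − 3 = 26 distinct.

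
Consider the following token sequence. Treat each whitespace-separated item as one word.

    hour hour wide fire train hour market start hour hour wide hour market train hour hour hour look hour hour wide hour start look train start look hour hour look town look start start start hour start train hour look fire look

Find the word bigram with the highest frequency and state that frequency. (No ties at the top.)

"hour hour", 6 times

Bigram frequencies (highest first):
  hour hour: 6
  hour wide: 3
  train hour: 3
  hour look: 3
  hour market: 2
  start hour: 2
  … (17 more, each ≤ 2)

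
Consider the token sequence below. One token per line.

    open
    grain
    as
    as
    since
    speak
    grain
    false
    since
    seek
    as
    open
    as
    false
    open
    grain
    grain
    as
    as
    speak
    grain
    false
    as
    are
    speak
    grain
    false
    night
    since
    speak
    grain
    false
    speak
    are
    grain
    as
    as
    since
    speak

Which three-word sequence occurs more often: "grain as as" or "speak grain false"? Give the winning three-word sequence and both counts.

"speak grain false" (4 vs 3)

"grain as as": 3 occurrences
"speak grain false": 4 occurrences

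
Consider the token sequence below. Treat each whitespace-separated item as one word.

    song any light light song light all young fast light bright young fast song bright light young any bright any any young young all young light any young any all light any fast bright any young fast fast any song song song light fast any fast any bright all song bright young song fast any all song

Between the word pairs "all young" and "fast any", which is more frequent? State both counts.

"all young": 2 occurrences
"fast any": 4 occurrences

"fast any" (4 vs 2)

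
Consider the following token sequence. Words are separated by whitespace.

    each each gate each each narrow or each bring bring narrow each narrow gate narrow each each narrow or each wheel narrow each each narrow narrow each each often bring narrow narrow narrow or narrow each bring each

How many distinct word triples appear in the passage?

30

38 tokens → 36 trigram windows in total.
Repeated trigrams (each contributes count−1 duplicates):
  each each narrow: 3
  narrow each each: 3
  each narrow or: 2
  narrow or each: 2
6 duplicate windows → 36 − 6 = 30 distinct.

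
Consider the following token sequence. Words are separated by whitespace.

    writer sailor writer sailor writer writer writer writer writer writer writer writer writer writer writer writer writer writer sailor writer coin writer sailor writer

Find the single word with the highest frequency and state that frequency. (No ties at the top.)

"writer", 19 times

Unigram frequencies (highest first):
  writer: 19
  sailor: 4
  coin: 1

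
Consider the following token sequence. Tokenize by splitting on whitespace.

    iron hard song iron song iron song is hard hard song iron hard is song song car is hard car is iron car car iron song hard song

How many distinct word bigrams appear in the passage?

18

28 tokens → 27 bigram windows in total.
Repeated bigrams (each contributes count−1 duplicates):
  hard song: 3
  iron song: 3
  song iron: 3
  car is: 2
  iron hard: 2
  is hard: 2
9 duplicate windows → 27 − 9 = 18 distinct.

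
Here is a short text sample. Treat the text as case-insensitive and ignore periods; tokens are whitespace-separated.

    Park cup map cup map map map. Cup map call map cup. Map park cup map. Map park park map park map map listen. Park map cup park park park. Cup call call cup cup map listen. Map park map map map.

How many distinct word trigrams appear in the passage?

33

42 tokens → 40 trigram windows in total.
Repeated trigrams (each contributes count−1 duplicates):
  map cup map: 3
  cup map map: 2
  map map map: 2
  map park map: 2
  park cup map: 2
  park map map: 2
7 duplicate windows → 40 − 7 = 33 distinct.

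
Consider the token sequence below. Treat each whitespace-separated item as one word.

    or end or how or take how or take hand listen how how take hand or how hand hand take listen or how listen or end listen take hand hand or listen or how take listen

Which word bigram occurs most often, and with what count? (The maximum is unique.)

Bigram frequencies (highest first):
  or how: 4
  take hand: 3
  listen or: 3
  or end: 2
  how or: 2
  or take: 2
  … (15 more, each ≤ 2)

"or how", 4 times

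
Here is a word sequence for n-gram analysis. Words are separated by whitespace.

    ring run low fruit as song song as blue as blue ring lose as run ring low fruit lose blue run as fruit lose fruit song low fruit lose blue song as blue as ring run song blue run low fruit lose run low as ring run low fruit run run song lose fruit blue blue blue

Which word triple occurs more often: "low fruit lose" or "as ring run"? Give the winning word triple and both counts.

"low fruit lose" (3 vs 2)

"low fruit lose": 3 occurrences
"as ring run": 2 occurrences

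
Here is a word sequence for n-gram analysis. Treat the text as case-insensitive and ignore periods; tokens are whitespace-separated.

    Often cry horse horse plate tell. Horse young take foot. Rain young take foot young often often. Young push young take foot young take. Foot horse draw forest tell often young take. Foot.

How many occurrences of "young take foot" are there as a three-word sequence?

5

Scanning the 31 overlapping trigram windows for "young take foot":
  position 8–10: young take foot
  position 12–14: young take foot
  position 20–22: young take foot
  position 23–25: young take foot
  position 31–33: young take foot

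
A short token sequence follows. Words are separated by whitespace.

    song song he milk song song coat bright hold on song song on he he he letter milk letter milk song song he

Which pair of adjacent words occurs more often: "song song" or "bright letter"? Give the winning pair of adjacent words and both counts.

"song song": 4 occurrences
"bright letter": 0 occurrences

"song song" (4 vs 0)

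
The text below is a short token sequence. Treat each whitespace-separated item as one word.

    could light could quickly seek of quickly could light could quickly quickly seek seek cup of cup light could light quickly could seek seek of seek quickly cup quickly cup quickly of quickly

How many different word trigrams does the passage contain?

28

33 tokens → 31 trigram windows in total.
Repeated trigrams (each contributes count−1 duplicates):
  could light could: 2
  light could quickly: 2
  quickly cup quickly: 2
3 duplicate windows → 31 − 3 = 28 distinct.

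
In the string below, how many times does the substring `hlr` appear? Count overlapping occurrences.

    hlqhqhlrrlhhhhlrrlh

Sliding a length-3 window over the 19 characters (17 positions):
  position 6–8: hlr
  position 14–16: hlr

2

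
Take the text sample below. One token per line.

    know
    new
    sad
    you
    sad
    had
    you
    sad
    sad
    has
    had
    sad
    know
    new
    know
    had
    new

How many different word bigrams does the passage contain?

14

17 tokens → 16 bigram windows in total.
Repeated bigrams (each contributes count−1 duplicates):
  know new: 2
  you sad: 2
2 duplicate windows → 16 − 2 = 14 distinct.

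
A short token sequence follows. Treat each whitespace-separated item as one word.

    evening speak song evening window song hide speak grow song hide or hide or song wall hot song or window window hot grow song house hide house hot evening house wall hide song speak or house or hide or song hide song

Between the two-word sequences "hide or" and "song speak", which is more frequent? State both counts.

"hide or" (3 vs 1)

"hide or": 3 occurrences
"song speak": 1 occurrence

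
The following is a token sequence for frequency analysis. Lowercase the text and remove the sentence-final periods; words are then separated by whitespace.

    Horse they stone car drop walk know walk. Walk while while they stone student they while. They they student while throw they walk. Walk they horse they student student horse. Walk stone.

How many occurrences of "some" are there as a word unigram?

Scanning the 32 tokens for "some":
  (none found)

0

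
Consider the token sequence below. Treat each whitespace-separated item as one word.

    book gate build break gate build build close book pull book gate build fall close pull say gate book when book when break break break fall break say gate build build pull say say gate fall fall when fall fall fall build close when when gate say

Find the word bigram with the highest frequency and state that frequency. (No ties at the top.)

Bigram frequencies (highest first):
  gate build: 4
  say gate: 3
  fall fall: 3
  book gate: 2
  build build: 2
  build close: 2
  … (27 more, each ≤ 2)

"gate build", 4 times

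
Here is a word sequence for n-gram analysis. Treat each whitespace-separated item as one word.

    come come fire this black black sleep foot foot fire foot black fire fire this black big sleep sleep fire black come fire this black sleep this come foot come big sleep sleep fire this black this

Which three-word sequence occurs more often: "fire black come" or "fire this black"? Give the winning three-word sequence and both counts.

"fire black come": 1 occurrence
"fire this black": 4 occurrences

"fire this black" (4 vs 1)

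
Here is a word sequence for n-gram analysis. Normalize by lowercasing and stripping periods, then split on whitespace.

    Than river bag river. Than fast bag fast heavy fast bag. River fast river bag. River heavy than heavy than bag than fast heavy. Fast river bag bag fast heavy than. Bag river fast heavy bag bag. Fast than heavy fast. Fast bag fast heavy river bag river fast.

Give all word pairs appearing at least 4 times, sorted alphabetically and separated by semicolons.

bag fast; bag river; fast heavy; river bag

Bigram counts meeting the condition (at least 4 times):
  bag fast: 4
  bag river: 5
  fast heavy: 5
  river bag: 4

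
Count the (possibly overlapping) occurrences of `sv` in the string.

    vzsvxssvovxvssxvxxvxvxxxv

2

Sliding a length-2 window over the 25 characters (24 positions):
  position 3–4: sv
  position 7–8: sv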